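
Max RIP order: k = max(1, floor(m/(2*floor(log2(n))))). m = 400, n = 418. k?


floor(log2(418)) = 8.
2*8 = 16.
m/(2*floor(log2(n))) = 400/16 ≈ 25.0.
floor = 25.
k = max(1, 25) = 25.

25


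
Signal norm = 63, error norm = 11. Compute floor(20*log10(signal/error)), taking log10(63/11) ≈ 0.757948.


||x||/||e|| = 63/11.
log10(63/11) ≈ 0.757948.
20*log10(||x||/||e||) ≈ 20*0.757948 = 15.15896.
floor(15.15896) = 15.

15


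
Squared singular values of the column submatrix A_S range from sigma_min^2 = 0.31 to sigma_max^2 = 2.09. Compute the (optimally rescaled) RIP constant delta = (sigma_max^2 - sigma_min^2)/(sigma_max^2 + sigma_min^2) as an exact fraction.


lambda_max - lambda_min = 2.09 - 0.31 = 1.78.
lambda_max + lambda_min = 2.09 + 0.31 = 2.40.
delta = 1.78/2.40 = 178/240 = 89/120.

89/120


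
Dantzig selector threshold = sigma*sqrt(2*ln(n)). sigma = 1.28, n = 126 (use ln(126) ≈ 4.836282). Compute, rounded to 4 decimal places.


ln(126) ≈ 4.836282.
2*ln(n) ≈ 9.672564.
sqrt(2*ln(n)) ≈ sqrt(9.672564) ≈ 3.110075.
threshold ≈ 1.28*3.110075 = 3.980896 ≈ 3.9809.

3.9809


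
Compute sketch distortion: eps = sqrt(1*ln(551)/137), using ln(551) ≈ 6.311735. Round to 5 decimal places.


ln(551) ≈ 6.311735.
1*ln(N)/m ≈ 1*6.311735/137 ≈ 0.04607106.
eps = sqrt(0.04607106) ≈ 0.2146417 ≈ 0.21464.

0.21464


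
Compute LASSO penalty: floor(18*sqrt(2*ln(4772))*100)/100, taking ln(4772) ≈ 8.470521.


ln(4772) ≈ 8.470521.
2*ln(n) ≈ 16.941042.
sqrt(2*ln(n)) ≈ sqrt(16.941042) ≈ 4.11595.
lambda ≈ 18*4.11595 = 74.0871.
floor(lambda*100)/100 = 74.08.

74.08


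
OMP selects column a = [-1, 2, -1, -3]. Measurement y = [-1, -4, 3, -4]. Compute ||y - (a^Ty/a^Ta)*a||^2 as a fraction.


a^T a = 15.
a^T y = 2.
coeff = 2/15 = 2/15.
||r||^2 = 626/15.

626/15


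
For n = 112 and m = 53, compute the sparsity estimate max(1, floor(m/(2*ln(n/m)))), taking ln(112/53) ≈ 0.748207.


n/m = 112/53.
ln(n/m) ≈ 0.748207.
2*ln(n/m) ≈ 1.496414.
m/(2*ln(n/m)) ≈ 53/1.496414 ≈ 35.418.
floor = 35.
k_max = max(1, 35) = 35.

35


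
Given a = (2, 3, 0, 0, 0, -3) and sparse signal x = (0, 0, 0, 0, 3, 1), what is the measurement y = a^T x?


Non-zero terms: ['0*3', '-3*1']
Products: [0, -3]
y = sum = -3.

-3


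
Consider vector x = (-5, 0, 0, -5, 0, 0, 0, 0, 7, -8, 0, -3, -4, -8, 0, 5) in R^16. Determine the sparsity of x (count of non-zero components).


Non-zero positions: [0, 3, 8, 9, 11, 12, 13, 15].
Sparsity = 8.

8


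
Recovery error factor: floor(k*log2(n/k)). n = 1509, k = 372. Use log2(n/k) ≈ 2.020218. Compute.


log2(n/k) = log2(1509/372) ≈ 2.020218.
k*log2(n/k) ≈ 372*2.020218 = 751.521096.
floor(751.521096) = 751.

751


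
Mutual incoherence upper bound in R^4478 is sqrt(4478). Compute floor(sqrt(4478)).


66^2 = 4356 <= 4478 < 4489 = 67^2, so 66 <= sqrt(4478) < 67.
floor(sqrt(4478)) = 66.

66


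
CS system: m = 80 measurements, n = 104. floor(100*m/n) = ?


100*m/n = 100*80/104 ≈ 76.9231.
floor = 76.

76


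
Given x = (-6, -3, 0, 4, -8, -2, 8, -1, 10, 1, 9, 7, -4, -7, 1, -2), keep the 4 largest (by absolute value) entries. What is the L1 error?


Sorted |x_i| descending: [10, 9, 8, 8, 7, 7, 6, 4, 4, 3, 2, 2, 1, 1, 1, 0]
Keep top 4: [10, 9, 8, 8]
Tail entries: [7, 7, 6, 4, 4, 3, 2, 2, 1, 1, 1, 0]
L1 error = sum of tail = 38.

38


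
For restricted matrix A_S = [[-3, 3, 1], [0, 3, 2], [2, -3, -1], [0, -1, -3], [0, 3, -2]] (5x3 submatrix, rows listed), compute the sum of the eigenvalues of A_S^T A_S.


Sum of eigenvalues of A_S^T A_S = trace(A_S^T A_S) = sum of squared column norms of A_S.
A_S^T A_S diagonal: [13, 37, 19].
trace = 13 + 37 + 19 = 69.

69


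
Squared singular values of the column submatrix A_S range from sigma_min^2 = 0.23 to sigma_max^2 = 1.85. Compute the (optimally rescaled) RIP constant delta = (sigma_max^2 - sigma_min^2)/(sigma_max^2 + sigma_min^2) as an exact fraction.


lambda_max - lambda_min = 1.85 - 0.23 = 1.62.
lambda_max + lambda_min = 1.85 + 0.23 = 2.08.
delta = 1.62/2.08 = 162/208 = 81/104.

81/104


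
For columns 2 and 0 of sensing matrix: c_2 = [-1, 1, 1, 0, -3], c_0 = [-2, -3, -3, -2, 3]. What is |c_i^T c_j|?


Inner product: -1*-2 + 1*-3 + 1*-3 + 0*-2 + -3*3
Products: [2, -3, -3, 0, -9]
Sum = -13.
|dot| = 13.

13


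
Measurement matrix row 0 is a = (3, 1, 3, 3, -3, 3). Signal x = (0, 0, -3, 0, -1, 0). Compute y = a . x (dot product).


Non-zero terms: ['3*-3', '-3*-1']
Products: [-9, 3]
y = sum = -6.

-6


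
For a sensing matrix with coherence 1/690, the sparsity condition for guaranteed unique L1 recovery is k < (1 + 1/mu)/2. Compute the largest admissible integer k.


1/mu = 690.
1 + 1/mu = 691.
(1 + 1/mu)/2 = 345.5 is not an integer, so k_max = floor(345.5) = 345.

345


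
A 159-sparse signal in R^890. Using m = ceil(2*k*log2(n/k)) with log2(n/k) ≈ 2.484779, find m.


log2(n/k) = log2(890/159) ≈ 2.484779.
2*k*log2(n/k) ≈ 2*159*2.484779 = 790.159722.
m = ceil(790.159722) = 791.

791


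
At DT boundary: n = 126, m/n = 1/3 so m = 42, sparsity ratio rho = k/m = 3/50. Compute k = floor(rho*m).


m = 1/3*126 = 42.
rho = 3/50.
rho*m = 3/50*42 = 2.52.
k = floor(2.52) = 2.

2


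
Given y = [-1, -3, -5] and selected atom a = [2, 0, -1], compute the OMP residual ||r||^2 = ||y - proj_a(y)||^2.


a^T a = 5.
a^T y = 3.
coeff = 3/5 = 3/5.
||r||^2 = 166/5.

166/5


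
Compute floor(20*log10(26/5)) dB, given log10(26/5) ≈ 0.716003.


||x||/||e|| = 26/5.
log10(26/5) ≈ 0.716003.
20*log10(||x||/||e||) ≈ 20*0.716003 = 14.32006.
floor(14.32006) = 14.

14


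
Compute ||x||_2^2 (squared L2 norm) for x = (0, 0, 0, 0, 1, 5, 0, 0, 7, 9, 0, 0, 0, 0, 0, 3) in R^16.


Non-zero entries: [(4, 1), (5, 5), (8, 7), (9, 9), (15, 3)]
Squares: [1, 25, 49, 81, 9]
||x||_2^2 = sum = 165.

165


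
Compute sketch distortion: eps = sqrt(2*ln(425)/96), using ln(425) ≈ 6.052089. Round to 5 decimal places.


ln(425) ≈ 6.052089.
2*ln(N)/m ≈ 2*6.052089/96 ≈ 0.12608519.
eps = sqrt(0.12608519) ≈ 0.3550848 ≈ 0.35508.

0.35508


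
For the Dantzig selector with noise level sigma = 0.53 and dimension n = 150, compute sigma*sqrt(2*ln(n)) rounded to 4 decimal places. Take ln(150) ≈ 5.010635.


ln(150) ≈ 5.010635.
2*ln(n) ≈ 10.02127.
sqrt(2*ln(n)) ≈ sqrt(10.02127) ≈ 3.165639.
threshold ≈ 0.53*3.165639 = 1.67778867 ≈ 1.6778.

1.6778


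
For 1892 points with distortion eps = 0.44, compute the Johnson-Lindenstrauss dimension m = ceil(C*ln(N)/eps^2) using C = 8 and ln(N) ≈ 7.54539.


ln(1892) ≈ 7.54539.
eps^2 = 0.44^2 = 0.1936.
C*ln(N)/eps^2 ≈ 8*7.54539/0.1936 ≈ 311.793.
m = ceil(311.793) = 312.

312


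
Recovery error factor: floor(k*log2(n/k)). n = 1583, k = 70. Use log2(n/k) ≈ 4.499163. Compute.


log2(n/k) = log2(1583/70) ≈ 4.499163.
k*log2(n/k) ≈ 70*4.499163 = 314.94141.
floor(314.94141) = 314.

314


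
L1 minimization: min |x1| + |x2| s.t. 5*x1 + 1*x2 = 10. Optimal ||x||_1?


Axis intercepts:
  x1 = 2, x2 = 0: L1 = 2
  x1 = 0, x2 = 10: L1 = 10
x* = (2, 0)
||x*||_1 = 2.

2


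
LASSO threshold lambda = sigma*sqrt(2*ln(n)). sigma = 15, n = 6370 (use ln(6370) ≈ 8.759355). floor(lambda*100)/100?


ln(6370) ≈ 8.759355.
2*ln(n) ≈ 17.51871.
sqrt(2*ln(n)) ≈ sqrt(17.51871) ≈ 4.185536.
lambda ≈ 15*4.185536 = 62.78304.
floor(lambda*100)/100 = 62.78.

62.78


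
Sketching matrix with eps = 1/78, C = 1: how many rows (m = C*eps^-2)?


1/eps = 78.
(1/eps)^2 = 6084.
m = 1*6084 = 6084.

6084


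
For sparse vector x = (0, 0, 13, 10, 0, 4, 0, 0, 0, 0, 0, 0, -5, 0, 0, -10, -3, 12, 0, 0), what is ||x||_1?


Non-zero entries: [(2, 13), (3, 10), (5, 4), (12, -5), (15, -10), (16, -3), (17, 12)]
Absolute values: [13, 10, 4, 5, 10, 3, 12]
||x||_1 = sum = 57.

57


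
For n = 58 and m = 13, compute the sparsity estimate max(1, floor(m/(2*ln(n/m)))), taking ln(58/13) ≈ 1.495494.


n/m = 58/13.
ln(n/m) ≈ 1.495494.
2*ln(n/m) ≈ 2.990988.
m/(2*ln(n/m)) ≈ 13/2.990988 ≈ 4.3464.
floor = 4.
k_max = max(1, 4) = 4.

4


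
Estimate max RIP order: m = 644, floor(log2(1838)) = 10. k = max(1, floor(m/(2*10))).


floor(log2(1838)) = 10.
2*10 = 20.
m/(2*floor(log2(n))) = 644/20 ≈ 32.2.
floor = 32.
k = max(1, 32) = 32.

32


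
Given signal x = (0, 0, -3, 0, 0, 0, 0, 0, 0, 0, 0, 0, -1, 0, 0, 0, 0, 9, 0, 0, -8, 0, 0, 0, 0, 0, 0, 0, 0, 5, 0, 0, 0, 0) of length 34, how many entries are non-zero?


Non-zero positions: [2, 12, 17, 20, 29].
Sparsity = 5.

5


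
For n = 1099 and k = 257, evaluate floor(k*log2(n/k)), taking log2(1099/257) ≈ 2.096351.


log2(n/k) = log2(1099/257) ≈ 2.096351.
k*log2(n/k) ≈ 257*2.096351 = 538.762207.
floor(538.762207) = 538.

538


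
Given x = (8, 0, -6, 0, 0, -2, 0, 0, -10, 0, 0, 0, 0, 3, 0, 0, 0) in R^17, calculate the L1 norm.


Non-zero entries: [(0, 8), (2, -6), (5, -2), (8, -10), (13, 3)]
Absolute values: [8, 6, 2, 10, 3]
||x||_1 = sum = 29.

29


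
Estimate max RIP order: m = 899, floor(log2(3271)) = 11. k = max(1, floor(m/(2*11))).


floor(log2(3271)) = 11.
2*11 = 22.
m/(2*floor(log2(n))) = 899/22 ≈ 40.8636.
floor = 40.
k = max(1, 40) = 40.

40


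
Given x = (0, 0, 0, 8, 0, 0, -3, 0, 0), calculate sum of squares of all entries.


Non-zero entries: [(3, 8), (6, -3)]
Squares: [64, 9]
||x||_2^2 = sum = 73.

73


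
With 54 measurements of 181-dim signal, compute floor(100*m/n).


100*m/n = 100*54/181 ≈ 29.8343.
floor = 29.

29


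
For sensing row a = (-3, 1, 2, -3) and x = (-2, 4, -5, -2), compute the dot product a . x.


Non-zero terms: ['-3*-2', '1*4', '2*-5', '-3*-2']
Products: [6, 4, -10, 6]
y = sum = 6.

6


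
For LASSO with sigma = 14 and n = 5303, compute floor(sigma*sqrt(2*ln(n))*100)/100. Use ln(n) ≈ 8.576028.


ln(5303) ≈ 8.576028.
2*ln(n) ≈ 17.152056.
sqrt(2*ln(n)) ≈ sqrt(17.152056) ≈ 4.141504.
lambda ≈ 14*4.141504 = 57.981056.
floor(lambda*100)/100 = 57.98.

57.98


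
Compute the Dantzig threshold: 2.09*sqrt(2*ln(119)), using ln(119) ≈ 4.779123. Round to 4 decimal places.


ln(119) ≈ 4.779123.
2*ln(n) ≈ 9.558246.
sqrt(2*ln(n)) ≈ sqrt(9.558246) ≈ 3.091641.
threshold ≈ 2.09*3.091641 = 6.46152969 ≈ 6.4615.

6.4615


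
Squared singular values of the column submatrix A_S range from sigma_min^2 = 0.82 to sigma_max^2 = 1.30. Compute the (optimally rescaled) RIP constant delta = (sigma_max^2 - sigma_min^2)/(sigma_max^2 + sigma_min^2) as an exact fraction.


lambda_max - lambda_min = 1.30 - 0.82 = 0.48.
lambda_max + lambda_min = 1.30 + 0.82 = 2.12.
delta = 0.48/2.12 = 48/212 = 12/53.

12/53


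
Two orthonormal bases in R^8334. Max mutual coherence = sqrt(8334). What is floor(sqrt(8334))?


91^2 = 8281 <= 8334 < 8464 = 92^2, so 91 <= sqrt(8334) < 92.
floor(sqrt(8334)) = 91.

91


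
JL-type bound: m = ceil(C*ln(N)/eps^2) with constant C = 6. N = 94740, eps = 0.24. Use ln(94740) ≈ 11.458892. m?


ln(94740) ≈ 11.458892.
eps^2 = 0.24^2 = 0.0576.
C*ln(N)/eps^2 ≈ 6*11.458892/0.0576 ≈ 1193.6346.
m = ceil(1193.6346) = 1194.

1194


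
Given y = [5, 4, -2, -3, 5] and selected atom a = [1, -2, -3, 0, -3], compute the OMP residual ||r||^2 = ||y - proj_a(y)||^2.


a^T a = 23.
a^T y = -12.
coeff = -12/23 = -12/23.
||r||^2 = 1673/23.

1673/23


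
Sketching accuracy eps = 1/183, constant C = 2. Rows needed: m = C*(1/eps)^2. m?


1/eps = 183.
(1/eps)^2 = 33489.
m = 2*33489 = 66978.

66978


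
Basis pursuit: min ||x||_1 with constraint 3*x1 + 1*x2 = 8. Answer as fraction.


Axis intercepts:
  x1 = 8/3, x2 = 0: L1 = 8/3
  x1 = 0, x2 = 8: L1 = 8
x* = (8/3, 0)
||x*||_1 = 8/3.

8/3


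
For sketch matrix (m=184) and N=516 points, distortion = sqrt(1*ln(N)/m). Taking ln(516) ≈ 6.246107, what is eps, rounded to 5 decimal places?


ln(516) ≈ 6.246107.
1*ln(N)/m ≈ 1*6.246107/184 ≈ 0.03394623.
eps = sqrt(0.03394623) ≈ 0.184245 ≈ 0.18425.

0.18425


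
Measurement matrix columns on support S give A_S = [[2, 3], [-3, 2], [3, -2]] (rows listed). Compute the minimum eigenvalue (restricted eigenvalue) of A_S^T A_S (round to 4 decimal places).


A_S^T A_S = [[22, -6], [-6, 17]].
trace = 39.
det = 338.
disc = trace^2 - 4*det = 1521 - 4*338 = 169.
sqrt(169) = 13.
lam_min = (39 - 13)/2 = 13 = 13.0000.

13.0000


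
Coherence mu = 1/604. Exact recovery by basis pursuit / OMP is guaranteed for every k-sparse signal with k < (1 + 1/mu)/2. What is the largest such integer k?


1/mu = 604.
1 + 1/mu = 605.
(1 + 1/mu)/2 = 302.5 is not an integer, so k_max = floor(302.5) = 302.

302


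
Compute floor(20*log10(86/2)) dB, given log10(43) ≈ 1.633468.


||x||/||e|| = 86/2 = 43.
log10(43) ≈ 1.633468.
20*log10(||x||/||e||) ≈ 20*1.633468 = 32.66936.
floor(32.66936) = 32.

32


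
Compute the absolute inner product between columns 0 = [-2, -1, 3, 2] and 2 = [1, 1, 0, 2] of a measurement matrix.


Inner product: -2*1 + -1*1 + 3*0 + 2*2
Products: [-2, -1, 0, 4]
Sum = 1.
|dot| = 1.

1


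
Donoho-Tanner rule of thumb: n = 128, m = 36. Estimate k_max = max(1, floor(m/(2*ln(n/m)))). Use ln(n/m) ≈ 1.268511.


n/m = 128/36 = 32/9.
ln(n/m) ≈ 1.268511.
2*ln(n/m) ≈ 2.537022.
m/(2*ln(n/m)) ≈ 36/2.537022 ≈ 14.1899.
floor = 14.
k_max = max(1, 14) = 14.

14


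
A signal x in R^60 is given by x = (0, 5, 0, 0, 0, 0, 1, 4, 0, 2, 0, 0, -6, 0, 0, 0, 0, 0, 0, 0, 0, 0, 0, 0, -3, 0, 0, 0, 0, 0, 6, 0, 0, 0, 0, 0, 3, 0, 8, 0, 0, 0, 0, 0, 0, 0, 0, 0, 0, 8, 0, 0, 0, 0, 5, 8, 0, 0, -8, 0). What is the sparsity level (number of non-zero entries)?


Non-zero positions: [1, 6, 7, 9, 12, 24, 30, 36, 38, 49, 54, 55, 58].
Sparsity = 13.

13


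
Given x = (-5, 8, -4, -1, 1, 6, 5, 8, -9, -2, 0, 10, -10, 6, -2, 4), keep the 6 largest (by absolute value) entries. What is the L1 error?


Sorted |x_i| descending: [10, 10, 9, 8, 8, 6, 6, 5, 5, 4, 4, 2, 2, 1, 1, 0]
Keep top 6: [10, 10, 9, 8, 8, 6]
Tail entries: [6, 5, 5, 4, 4, 2, 2, 1, 1, 0]
L1 error = sum of tail = 30.

30


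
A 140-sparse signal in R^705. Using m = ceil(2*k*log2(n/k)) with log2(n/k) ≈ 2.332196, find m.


log2(n/k) = log2(705/140) ≈ 2.332196.
2*k*log2(n/k) ≈ 2*140*2.332196 = 653.01488.
m = ceil(653.01488) = 654.

654


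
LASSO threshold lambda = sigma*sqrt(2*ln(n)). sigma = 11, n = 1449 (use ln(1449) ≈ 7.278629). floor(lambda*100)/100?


ln(1449) ≈ 7.278629.
2*ln(n) ≈ 14.557258.
sqrt(2*ln(n)) ≈ sqrt(14.557258) ≈ 3.815397.
lambda ≈ 11*3.815397 = 41.969367.
floor(lambda*100)/100 = 41.96.

41.96


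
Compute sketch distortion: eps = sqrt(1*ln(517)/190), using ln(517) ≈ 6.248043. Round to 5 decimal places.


ln(517) ≈ 6.248043.
1*ln(N)/m ≈ 1*6.248043/190 ≈ 0.03288444.
eps = sqrt(0.03288444) ≈ 0.1813407 ≈ 0.18134.

0.18134


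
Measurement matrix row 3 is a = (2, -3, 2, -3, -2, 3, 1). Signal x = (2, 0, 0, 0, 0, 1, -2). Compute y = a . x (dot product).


Non-zero terms: ['2*2', '3*1', '1*-2']
Products: [4, 3, -2]
y = sum = 5.

5


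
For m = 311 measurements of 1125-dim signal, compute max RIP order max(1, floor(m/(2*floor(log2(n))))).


floor(log2(1125)) = 10.
2*10 = 20.
m/(2*floor(log2(n))) = 311/20 ≈ 15.55.
floor = 15.
k = max(1, 15) = 15.

15


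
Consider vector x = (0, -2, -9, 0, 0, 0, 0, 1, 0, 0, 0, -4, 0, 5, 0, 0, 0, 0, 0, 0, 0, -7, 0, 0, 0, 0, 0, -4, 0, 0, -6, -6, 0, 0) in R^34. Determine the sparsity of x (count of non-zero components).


Non-zero positions: [1, 2, 7, 11, 13, 21, 27, 30, 31].
Sparsity = 9.

9


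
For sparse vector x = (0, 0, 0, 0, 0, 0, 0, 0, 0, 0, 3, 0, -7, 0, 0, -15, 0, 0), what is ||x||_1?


Non-zero entries: [(10, 3), (12, -7), (15, -15)]
Absolute values: [3, 7, 15]
||x||_1 = sum = 25.

25


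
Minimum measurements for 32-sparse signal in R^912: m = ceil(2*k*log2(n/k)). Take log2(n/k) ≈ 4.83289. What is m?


log2(n/k) = log2(912/32) ≈ 4.83289.
2*k*log2(n/k) ≈ 2*32*4.83289 = 309.30496.
m = ceil(309.30496) = 310.

310


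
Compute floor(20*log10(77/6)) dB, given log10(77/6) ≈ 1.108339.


||x||/||e|| = 77/6.
log10(77/6) ≈ 1.108339.
20*log10(||x||/||e||) ≈ 20*1.108339 = 22.16678.
floor(22.16678) = 22.

22


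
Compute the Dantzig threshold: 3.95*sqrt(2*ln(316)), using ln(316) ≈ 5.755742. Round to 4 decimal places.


ln(316) ≈ 5.755742.
2*ln(n) ≈ 11.511484.
sqrt(2*ln(n)) ≈ sqrt(11.511484) ≈ 3.392858.
threshold ≈ 3.95*3.392858 = 13.4017891 ≈ 13.4018.

13.4018


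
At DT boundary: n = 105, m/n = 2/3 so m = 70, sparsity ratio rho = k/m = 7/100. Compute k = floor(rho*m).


m = 2/3*105 = 70.
rho = 7/100.
rho*m = 7/100*70 = 4.9.
k = floor(4.9) = 4.

4


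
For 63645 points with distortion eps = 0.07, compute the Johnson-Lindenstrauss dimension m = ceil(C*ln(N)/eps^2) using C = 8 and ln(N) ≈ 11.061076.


ln(63645) ≈ 11.061076.
eps^2 = 0.07^2 = 0.0049.
C*ln(N)/eps^2 ≈ 8*11.061076/0.0049 ≈ 18058.8996.
m = ceil(18058.8996) = 18059.

18059


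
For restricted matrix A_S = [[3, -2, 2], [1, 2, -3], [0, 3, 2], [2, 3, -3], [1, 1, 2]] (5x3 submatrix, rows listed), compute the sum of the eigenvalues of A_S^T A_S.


Sum of eigenvalues of A_S^T A_S = trace(A_S^T A_S) = sum of squared column norms of A_S.
A_S^T A_S diagonal: [15, 27, 30].
trace = 15 + 27 + 30 = 72.

72


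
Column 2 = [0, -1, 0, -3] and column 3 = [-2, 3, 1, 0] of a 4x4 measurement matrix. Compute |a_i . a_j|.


Inner product: 0*-2 + -1*3 + 0*1 + -3*0
Products: [0, -3, 0, 0]
Sum = -3.
|dot| = 3.

3


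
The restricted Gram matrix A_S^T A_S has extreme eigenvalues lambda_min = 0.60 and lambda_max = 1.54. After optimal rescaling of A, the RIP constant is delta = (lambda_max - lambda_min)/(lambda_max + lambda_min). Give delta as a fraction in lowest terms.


lambda_max - lambda_min = 1.54 - 0.60 = 0.94.
lambda_max + lambda_min = 1.54 + 0.60 = 2.14.
delta = 0.94/2.14 = 94/214 = 47/107.

47/107


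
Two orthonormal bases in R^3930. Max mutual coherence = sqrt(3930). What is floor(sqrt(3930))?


62^2 = 3844 <= 3930 < 3969 = 63^2, so 62 <= sqrt(3930) < 63.
floor(sqrt(3930)) = 62.

62


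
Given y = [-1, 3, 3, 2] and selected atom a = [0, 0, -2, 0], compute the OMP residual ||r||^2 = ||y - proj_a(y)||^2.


a^T a = 4.
a^T y = -6.
coeff = -6/4 = -3/2.
||r||^2 = 14.

14


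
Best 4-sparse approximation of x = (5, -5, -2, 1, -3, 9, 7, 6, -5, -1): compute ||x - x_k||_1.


Sorted |x_i| descending: [9, 7, 6, 5, 5, 5, 3, 2, 1, 1]
Keep top 4: [9, 7, 6, 5]
Tail entries: [5, 5, 3, 2, 1, 1]
L1 error = sum of tail = 17.

17


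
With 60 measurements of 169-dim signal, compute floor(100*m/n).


100*m/n = 100*60/169 ≈ 35.503.
floor = 35.

35


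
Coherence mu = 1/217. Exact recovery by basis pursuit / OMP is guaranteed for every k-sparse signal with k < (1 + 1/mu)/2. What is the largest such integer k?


1/mu = 217.
1 + 1/mu = 218.
(1 + 1/mu)/2 = 109 is an integer and the inequality is strict, so k_max = 109 - 1 = 108.

108


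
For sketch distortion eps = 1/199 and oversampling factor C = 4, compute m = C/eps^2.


1/eps = 199.
(1/eps)^2 = 39601.
m = 4*39601 = 158404.

158404


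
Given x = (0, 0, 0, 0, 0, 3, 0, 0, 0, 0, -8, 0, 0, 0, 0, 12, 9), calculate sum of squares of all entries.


Non-zero entries: [(5, 3), (10, -8), (15, 12), (16, 9)]
Squares: [9, 64, 144, 81]
||x||_2^2 = sum = 298.

298


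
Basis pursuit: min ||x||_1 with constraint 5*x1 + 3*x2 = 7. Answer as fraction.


Axis intercepts:
  x1 = 7/5, x2 = 0: L1 = 7/5
  x1 = 0, x2 = 7/3: L1 = 7/3
x* = (7/5, 0)
||x*||_1 = 7/5.

7/5


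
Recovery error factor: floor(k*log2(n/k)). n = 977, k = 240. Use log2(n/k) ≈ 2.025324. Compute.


log2(n/k) = log2(977/240) ≈ 2.025324.
k*log2(n/k) ≈ 240*2.025324 = 486.07776.
floor(486.07776) = 486.

486


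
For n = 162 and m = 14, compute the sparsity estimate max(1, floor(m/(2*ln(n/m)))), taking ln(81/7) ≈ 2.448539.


n/m = 162/14 = 81/7.
ln(n/m) ≈ 2.448539.
2*ln(n/m) ≈ 4.897078.
m/(2*ln(n/m)) ≈ 14/4.897078 ≈ 2.8588.
floor = 2.
k_max = max(1, 2) = 2.

2


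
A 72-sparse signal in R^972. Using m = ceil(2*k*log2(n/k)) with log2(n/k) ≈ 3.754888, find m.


log2(n/k) = log2(972/72) ≈ 3.754888.
2*k*log2(n/k) ≈ 2*72*3.754888 = 540.703872.
m = ceil(540.703872) = 541.

541


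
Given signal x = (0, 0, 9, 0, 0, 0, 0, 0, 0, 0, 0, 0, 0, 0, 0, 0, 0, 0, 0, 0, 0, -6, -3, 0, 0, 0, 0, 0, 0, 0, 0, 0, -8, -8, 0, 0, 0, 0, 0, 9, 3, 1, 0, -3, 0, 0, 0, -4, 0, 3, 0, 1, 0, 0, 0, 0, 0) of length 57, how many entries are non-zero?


Non-zero positions: [2, 21, 22, 32, 33, 39, 40, 41, 43, 47, 49, 51].
Sparsity = 12.

12


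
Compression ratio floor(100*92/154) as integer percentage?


100*m/n = 100*92/154 ≈ 59.7403.
floor = 59.

59


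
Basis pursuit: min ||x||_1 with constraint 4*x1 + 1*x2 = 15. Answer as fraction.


Axis intercepts:
  x1 = 15/4, x2 = 0: L1 = 15/4
  x1 = 0, x2 = 15: L1 = 15
x* = (15/4, 0)
||x*||_1 = 15/4.

15/4


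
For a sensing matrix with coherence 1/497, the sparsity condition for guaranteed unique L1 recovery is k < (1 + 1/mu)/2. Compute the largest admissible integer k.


1/mu = 497.
1 + 1/mu = 498.
(1 + 1/mu)/2 = 249 is an integer and the inequality is strict, so k_max = 249 - 1 = 248.

248


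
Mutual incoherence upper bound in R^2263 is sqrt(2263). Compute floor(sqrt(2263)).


47^2 = 2209 <= 2263 < 2304 = 48^2, so 47 <= sqrt(2263) < 48.
floor(sqrt(2263)) = 47.

47


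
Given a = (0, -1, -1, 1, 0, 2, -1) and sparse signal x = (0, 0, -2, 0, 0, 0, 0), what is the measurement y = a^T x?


Non-zero terms: ['-1*-2']
Products: [2]
y = sum = 2.

2


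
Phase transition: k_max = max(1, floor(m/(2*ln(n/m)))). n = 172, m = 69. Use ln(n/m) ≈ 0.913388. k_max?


n/m = 172/69.
ln(n/m) ≈ 0.913388.
2*ln(n/m) ≈ 1.826776.
m/(2*ln(n/m)) ≈ 69/1.826776 ≈ 37.7715.
floor = 37.
k_max = max(1, 37) = 37.

37


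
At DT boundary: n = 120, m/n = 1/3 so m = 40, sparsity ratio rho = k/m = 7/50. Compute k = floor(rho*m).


m = 1/3*120 = 40.
rho = 7/50.
rho*m = 7/50*40 = 5.6.
k = floor(5.6) = 5.

5


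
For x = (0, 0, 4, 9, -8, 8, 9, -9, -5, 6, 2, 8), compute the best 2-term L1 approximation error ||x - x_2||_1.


Sorted |x_i| descending: [9, 9, 9, 8, 8, 8, 6, 5, 4, 2, 0, 0]
Keep top 2: [9, 9]
Tail entries: [9, 8, 8, 8, 6, 5, 4, 2, 0, 0]
L1 error = sum of tail = 50.

50


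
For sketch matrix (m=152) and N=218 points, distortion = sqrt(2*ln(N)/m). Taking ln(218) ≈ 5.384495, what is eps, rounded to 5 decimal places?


ln(218) ≈ 5.384495.
2*ln(N)/m ≈ 2*5.384495/152 ≈ 0.07084862.
eps = sqrt(0.07084862) ≈ 0.266174 ≈ 0.26617.

0.26617


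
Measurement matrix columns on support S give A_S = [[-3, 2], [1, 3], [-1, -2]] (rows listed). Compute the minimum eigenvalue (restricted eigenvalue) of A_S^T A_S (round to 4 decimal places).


A_S^T A_S = [[11, -1], [-1, 17]].
trace = 28.
det = 186.
disc = trace^2 - 4*det = 784 - 4*186 = 40.
sqrt(40) ≈ 6.324555.
lam_min = (28 - sqrt(40))/2 ≈ (28 - 6.324555)/2 = 10.8377225 ≈ 10.8377.

10.8377


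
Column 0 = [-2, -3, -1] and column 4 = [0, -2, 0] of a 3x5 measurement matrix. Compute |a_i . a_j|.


Inner product: -2*0 + -3*-2 + -1*0
Products: [0, 6, 0]
Sum = 6.
|dot| = 6.

6


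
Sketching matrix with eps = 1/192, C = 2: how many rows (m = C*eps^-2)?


1/eps = 192.
(1/eps)^2 = 36864.
m = 2*36864 = 73728.

73728


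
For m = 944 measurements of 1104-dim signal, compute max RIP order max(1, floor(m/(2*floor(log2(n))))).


floor(log2(1104)) = 10.
2*10 = 20.
m/(2*floor(log2(n))) = 944/20 ≈ 47.2.
floor = 47.
k = max(1, 47) = 47.

47


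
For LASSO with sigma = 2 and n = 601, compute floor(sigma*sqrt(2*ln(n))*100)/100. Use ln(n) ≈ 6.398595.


ln(601) ≈ 6.398595.
2*ln(n) ≈ 12.79719.
sqrt(2*ln(n)) ≈ sqrt(12.79719) ≈ 3.577316.
lambda ≈ 2*3.577316 = 7.154632.
floor(lambda*100)/100 = 7.15.

7.15


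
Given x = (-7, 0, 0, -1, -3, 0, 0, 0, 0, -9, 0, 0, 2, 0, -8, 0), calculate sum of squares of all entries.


Non-zero entries: [(0, -7), (3, -1), (4, -3), (9, -9), (12, 2), (14, -8)]
Squares: [49, 1, 9, 81, 4, 64]
||x||_2^2 = sum = 208.

208


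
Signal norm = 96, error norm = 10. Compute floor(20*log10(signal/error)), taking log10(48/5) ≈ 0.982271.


||x||/||e|| = 96/10 = 48/5.
log10(48/5) ≈ 0.982271.
20*log10(||x||/||e||) ≈ 20*0.982271 = 19.64542.
floor(19.64542) = 19.

19


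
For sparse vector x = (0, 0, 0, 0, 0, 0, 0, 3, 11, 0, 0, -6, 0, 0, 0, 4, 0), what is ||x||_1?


Non-zero entries: [(7, 3), (8, 11), (11, -6), (15, 4)]
Absolute values: [3, 11, 6, 4]
||x||_1 = sum = 24.

24


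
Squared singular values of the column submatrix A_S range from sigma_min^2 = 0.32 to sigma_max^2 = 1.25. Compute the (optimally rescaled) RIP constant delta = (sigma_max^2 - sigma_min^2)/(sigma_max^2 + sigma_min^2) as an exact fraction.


lambda_max - lambda_min = 1.25 - 0.32 = 0.93.
lambda_max + lambda_min = 1.25 + 0.32 = 1.57.
delta = 0.93/1.57 = 93/157.

93/157


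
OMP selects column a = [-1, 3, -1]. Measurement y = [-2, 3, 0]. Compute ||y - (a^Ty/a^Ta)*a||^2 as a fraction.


a^T a = 11.
a^T y = 11.
coeff = 11/11 = 1.
||r||^2 = 2.

2


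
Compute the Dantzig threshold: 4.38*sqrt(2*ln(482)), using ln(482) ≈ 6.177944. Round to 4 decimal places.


ln(482) ≈ 6.177944.
2*ln(n) ≈ 12.355888.
sqrt(2*ln(n)) ≈ sqrt(12.355888) ≈ 3.515094.
threshold ≈ 4.38*3.515094 = 15.39611172 ≈ 15.3961.

15.3961


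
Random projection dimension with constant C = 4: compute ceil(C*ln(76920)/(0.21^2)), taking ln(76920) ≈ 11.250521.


ln(76920) ≈ 11.250521.
eps^2 = 0.21^2 = 0.0441.
C*ln(N)/eps^2 ≈ 4*11.250521/0.0441 ≈ 1020.4554.
m = ceil(1020.4554) = 1021.

1021


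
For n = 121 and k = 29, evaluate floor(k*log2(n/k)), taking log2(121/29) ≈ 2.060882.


log2(n/k) = log2(121/29) ≈ 2.060882.
k*log2(n/k) ≈ 29*2.060882 = 59.765578.
floor(59.765578) = 59.

59


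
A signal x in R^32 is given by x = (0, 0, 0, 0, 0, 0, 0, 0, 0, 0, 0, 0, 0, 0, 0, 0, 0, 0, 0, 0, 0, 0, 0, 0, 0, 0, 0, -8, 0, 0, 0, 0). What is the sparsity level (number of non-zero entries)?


Non-zero positions: [27].
Sparsity = 1.

1


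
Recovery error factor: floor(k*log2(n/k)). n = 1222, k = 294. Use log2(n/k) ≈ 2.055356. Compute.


log2(n/k) = log2(1222/294) ≈ 2.055356.
k*log2(n/k) ≈ 294*2.055356 = 604.274664.
floor(604.274664) = 604.

604


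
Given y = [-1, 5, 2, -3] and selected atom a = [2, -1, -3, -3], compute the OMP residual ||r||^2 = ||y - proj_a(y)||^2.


a^T a = 23.
a^T y = -4.
coeff = -4/23 = -4/23.
||r||^2 = 881/23.

881/23


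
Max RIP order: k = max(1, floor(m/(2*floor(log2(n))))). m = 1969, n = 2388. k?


floor(log2(2388)) = 11.
2*11 = 22.
m/(2*floor(log2(n))) = 1969/22 ≈ 89.5.
floor = 89.
k = max(1, 89) = 89.

89


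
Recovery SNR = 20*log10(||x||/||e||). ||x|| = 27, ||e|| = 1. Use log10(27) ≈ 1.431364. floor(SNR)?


||x||/||e|| = 27/1 = 27.
log10(27) ≈ 1.431364.
20*log10(||x||/||e||) ≈ 20*1.431364 = 28.62728.
floor(28.62728) = 28.

28


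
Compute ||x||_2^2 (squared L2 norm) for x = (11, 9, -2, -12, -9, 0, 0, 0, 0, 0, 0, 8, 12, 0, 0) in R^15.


Non-zero entries: [(0, 11), (1, 9), (2, -2), (3, -12), (4, -9), (11, 8), (12, 12)]
Squares: [121, 81, 4, 144, 81, 64, 144]
||x||_2^2 = sum = 639.

639


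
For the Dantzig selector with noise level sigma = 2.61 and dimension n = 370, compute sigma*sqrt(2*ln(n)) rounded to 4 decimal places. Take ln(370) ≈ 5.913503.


ln(370) ≈ 5.913503.
2*ln(n) ≈ 11.827006.
sqrt(2*ln(n)) ≈ sqrt(11.827006) ≈ 3.439041.
threshold ≈ 2.61*3.439041 = 8.97589701 ≈ 8.9759.

8.9759


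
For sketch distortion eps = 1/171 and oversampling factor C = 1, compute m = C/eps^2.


1/eps = 171.
(1/eps)^2 = 29241.
m = 1*29241 = 29241.

29241


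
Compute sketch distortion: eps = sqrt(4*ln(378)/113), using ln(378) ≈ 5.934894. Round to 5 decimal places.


ln(378) ≈ 5.934894.
4*ln(N)/m ≈ 4*5.934894/113 ≈ 0.21008474.
eps = sqrt(0.21008474) ≈ 0.45835 ≈ 0.45835.

0.45835


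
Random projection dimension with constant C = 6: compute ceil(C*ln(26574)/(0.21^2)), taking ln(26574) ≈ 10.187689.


ln(26574) ≈ 10.187689.
eps^2 = 0.21^2 = 0.0441.
C*ln(N)/eps^2 ≈ 6*10.187689/0.0441 ≈ 1386.0801.
m = ceil(1386.0801) = 1387.

1387


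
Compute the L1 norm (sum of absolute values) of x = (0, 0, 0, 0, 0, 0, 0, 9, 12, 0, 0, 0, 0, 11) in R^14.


Non-zero entries: [(7, 9), (8, 12), (13, 11)]
Absolute values: [9, 12, 11]
||x||_1 = sum = 32.

32


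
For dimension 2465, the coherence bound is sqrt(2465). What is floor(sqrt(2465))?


49^2 = 2401 <= 2465 < 2500 = 50^2, so 49 <= sqrt(2465) < 50.
floor(sqrt(2465)) = 49.

49


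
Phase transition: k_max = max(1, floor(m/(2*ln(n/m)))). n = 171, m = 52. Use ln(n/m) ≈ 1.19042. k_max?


n/m = 171/52.
ln(n/m) ≈ 1.19042.
2*ln(n/m) ≈ 2.38084.
m/(2*ln(n/m)) ≈ 52/2.38084 ≈ 21.841.
floor = 21.
k_max = max(1, 21) = 21.

21


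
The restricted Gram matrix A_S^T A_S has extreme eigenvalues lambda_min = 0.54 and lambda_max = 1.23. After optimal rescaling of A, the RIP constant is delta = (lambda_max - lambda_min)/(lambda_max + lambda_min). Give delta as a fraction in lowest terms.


lambda_max - lambda_min = 1.23 - 0.54 = 0.69.
lambda_max + lambda_min = 1.23 + 0.54 = 1.77.
delta = 0.69/1.77 = 69/177 = 23/59.

23/59


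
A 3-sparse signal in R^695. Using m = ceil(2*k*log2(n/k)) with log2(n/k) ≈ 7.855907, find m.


log2(n/k) = log2(695/3) ≈ 7.855907.
2*k*log2(n/k) ≈ 2*3*7.855907 = 47.135442.
m = ceil(47.135442) = 48.

48


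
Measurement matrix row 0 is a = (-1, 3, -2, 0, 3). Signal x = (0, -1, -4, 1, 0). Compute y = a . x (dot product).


Non-zero terms: ['3*-1', '-2*-4', '0*1']
Products: [-3, 8, 0]
y = sum = 5.

5


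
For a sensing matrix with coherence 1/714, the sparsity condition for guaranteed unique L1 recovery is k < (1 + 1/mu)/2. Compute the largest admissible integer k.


1/mu = 714.
1 + 1/mu = 715.
(1 + 1/mu)/2 = 357.5 is not an integer, so k_max = floor(357.5) = 357.

357


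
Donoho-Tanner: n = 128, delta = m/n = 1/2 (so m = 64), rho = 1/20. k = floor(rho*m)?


m = 1/2*128 = 64.
rho = 1/20.
rho*m = 1/20*64 = 3.2.
k = floor(3.2) = 3.

3


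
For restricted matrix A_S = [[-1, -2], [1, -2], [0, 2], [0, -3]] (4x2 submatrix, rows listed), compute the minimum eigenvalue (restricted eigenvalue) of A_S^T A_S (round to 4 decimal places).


A_S^T A_S = [[2, 0], [0, 21]].
trace = 23.
det = 42.
disc = trace^2 - 4*det = 529 - 4*42 = 361.
sqrt(361) = 19.
lam_min = (23 - 19)/2 = 2 = 2.0000.

2.0000


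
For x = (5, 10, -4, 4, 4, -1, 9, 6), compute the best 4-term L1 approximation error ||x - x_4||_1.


Sorted |x_i| descending: [10, 9, 6, 5, 4, 4, 4, 1]
Keep top 4: [10, 9, 6, 5]
Tail entries: [4, 4, 4, 1]
L1 error = sum of tail = 13.

13


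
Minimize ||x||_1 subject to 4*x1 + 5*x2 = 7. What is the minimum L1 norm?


Axis intercepts:
  x1 = 7/4, x2 = 0: L1 = 7/4
  x1 = 0, x2 = 7/5: L1 = 7/5
x* = (0, 7/5)
||x*||_1 = 7/5.

7/5


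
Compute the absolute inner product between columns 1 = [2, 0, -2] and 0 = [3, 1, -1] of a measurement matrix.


Inner product: 2*3 + 0*1 + -2*-1
Products: [6, 0, 2]
Sum = 8.
|dot| = 8.

8


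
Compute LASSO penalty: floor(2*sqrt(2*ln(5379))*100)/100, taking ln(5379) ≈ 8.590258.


ln(5379) ≈ 8.590258.
2*ln(n) ≈ 17.180516.
sqrt(2*ln(n)) ≈ sqrt(17.180516) ≈ 4.144939.
lambda ≈ 2*4.144939 = 8.289878.
floor(lambda*100)/100 = 8.28.

8.28


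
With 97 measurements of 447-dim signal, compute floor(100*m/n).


100*m/n = 100*97/447 ≈ 21.7002.
floor = 21.

21


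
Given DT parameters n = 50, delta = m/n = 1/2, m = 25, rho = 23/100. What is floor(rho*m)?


m = 1/2*50 = 25.
rho = 23/100.
rho*m = 23/100*25 = 5.75.
k = floor(5.75) = 5.

5


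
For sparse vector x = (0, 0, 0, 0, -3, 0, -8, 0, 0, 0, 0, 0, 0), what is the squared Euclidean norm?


Non-zero entries: [(4, -3), (6, -8)]
Squares: [9, 64]
||x||_2^2 = sum = 73.

73


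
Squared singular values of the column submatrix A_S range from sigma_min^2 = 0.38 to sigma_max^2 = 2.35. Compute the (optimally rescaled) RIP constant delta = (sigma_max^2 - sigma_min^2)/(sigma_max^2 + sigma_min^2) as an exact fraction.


lambda_max - lambda_min = 2.35 - 0.38 = 1.97.
lambda_max + lambda_min = 2.35 + 0.38 = 2.73.
delta = 1.97/2.73 = 197/273.

197/273


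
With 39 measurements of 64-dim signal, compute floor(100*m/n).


100*m/n = 100*39/64 ≈ 60.9375.
floor = 60.

60


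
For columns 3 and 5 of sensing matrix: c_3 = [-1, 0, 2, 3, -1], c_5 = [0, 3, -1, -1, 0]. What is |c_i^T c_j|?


Inner product: -1*0 + 0*3 + 2*-1 + 3*-1 + -1*0
Products: [0, 0, -2, -3, 0]
Sum = -5.
|dot| = 5.

5


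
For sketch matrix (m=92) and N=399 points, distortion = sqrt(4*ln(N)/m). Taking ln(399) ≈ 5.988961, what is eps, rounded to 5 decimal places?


ln(399) ≈ 5.988961.
4*ln(N)/m ≈ 4*5.988961/92 ≈ 0.26038961.
eps = sqrt(0.26038961) ≈ 0.5102839 ≈ 0.51028.

0.51028


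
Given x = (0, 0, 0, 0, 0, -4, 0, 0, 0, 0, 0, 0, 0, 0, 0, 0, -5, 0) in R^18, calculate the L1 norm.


Non-zero entries: [(5, -4), (16, -5)]
Absolute values: [4, 5]
||x||_1 = sum = 9.

9


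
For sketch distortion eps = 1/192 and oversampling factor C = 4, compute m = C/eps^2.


1/eps = 192.
(1/eps)^2 = 36864.
m = 4*36864 = 147456.

147456


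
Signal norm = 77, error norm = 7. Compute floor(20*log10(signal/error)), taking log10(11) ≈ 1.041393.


||x||/||e|| = 77/7 = 11.
log10(11) ≈ 1.041393.
20*log10(||x||/||e||) ≈ 20*1.041393 = 20.82786.
floor(20.82786) = 20.

20


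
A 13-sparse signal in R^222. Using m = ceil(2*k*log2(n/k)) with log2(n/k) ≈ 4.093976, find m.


log2(n/k) = log2(222/13) ≈ 4.093976.
2*k*log2(n/k) ≈ 2*13*4.093976 = 106.443376.
m = ceil(106.443376) = 107.

107


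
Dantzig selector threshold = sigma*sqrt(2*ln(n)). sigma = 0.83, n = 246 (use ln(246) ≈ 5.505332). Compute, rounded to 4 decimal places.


ln(246) ≈ 5.505332.
2*ln(n) ≈ 11.010664.
sqrt(2*ln(n)) ≈ sqrt(11.010664) ≈ 3.318232.
threshold ≈ 0.83*3.318232 = 2.75413256 ≈ 2.7541.

2.7541


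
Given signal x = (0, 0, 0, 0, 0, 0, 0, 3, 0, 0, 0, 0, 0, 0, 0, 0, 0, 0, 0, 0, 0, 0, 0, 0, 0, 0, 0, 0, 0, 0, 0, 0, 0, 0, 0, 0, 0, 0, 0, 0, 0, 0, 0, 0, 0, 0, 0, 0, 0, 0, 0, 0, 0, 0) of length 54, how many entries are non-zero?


Non-zero positions: [7].
Sparsity = 1.

1


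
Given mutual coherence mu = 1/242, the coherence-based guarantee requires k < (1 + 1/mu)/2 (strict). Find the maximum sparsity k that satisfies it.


1/mu = 242.
1 + 1/mu = 243.
(1 + 1/mu)/2 = 121.5 is not an integer, so k_max = floor(121.5) = 121.

121


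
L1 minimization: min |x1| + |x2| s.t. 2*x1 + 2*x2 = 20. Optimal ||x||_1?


Axis intercepts:
  x1 = 10, x2 = 0: L1 = 10
  x1 = 0, x2 = 10: L1 = 10
x* = (10, 0)
||x*||_1 = 10.

10


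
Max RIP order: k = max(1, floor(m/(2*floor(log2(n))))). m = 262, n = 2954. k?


floor(log2(2954)) = 11.
2*11 = 22.
m/(2*floor(log2(n))) = 262/22 ≈ 11.9091.
floor = 11.
k = max(1, 11) = 11.

11


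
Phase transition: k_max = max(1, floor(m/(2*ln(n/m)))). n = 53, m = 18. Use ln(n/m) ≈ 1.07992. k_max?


n/m = 53/18.
ln(n/m) ≈ 1.07992.
2*ln(n/m) ≈ 2.15984.
m/(2*ln(n/m)) ≈ 18/2.15984 ≈ 8.334.
floor = 8.
k_max = max(1, 8) = 8.

8


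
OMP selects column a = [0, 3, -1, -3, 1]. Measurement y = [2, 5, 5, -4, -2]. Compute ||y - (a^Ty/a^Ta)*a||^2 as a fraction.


a^T a = 20.
a^T y = 20.
coeff = 20/20 = 1.
||r||^2 = 54.

54


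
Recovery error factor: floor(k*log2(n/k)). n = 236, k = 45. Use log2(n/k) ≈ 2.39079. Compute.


log2(n/k) = log2(236/45) ≈ 2.39079.
k*log2(n/k) ≈ 45*2.39079 = 107.58555.
floor(107.58555) = 107.

107


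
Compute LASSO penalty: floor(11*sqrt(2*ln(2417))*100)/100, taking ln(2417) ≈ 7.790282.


ln(2417) ≈ 7.790282.
2*ln(n) ≈ 15.580564.
sqrt(2*ln(n)) ≈ sqrt(15.580564) ≈ 3.947222.
lambda ≈ 11*3.947222 = 43.419442.
floor(lambda*100)/100 = 43.41.

43.41


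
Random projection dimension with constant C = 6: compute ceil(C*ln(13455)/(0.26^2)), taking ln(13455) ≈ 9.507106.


ln(13455) ≈ 9.507106.
eps^2 = 0.26^2 = 0.0676.
C*ln(N)/eps^2 ≈ 6*9.507106/0.0676 ≈ 843.826.
m = ceil(843.826) = 844.

844


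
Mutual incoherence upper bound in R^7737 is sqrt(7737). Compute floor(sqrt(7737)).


87^2 = 7569 <= 7737 < 7744 = 88^2, so 87 <= sqrt(7737) < 88.
floor(sqrt(7737)) = 87.

87


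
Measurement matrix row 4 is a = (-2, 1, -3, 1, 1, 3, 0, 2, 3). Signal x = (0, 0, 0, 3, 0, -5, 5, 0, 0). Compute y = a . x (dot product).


Non-zero terms: ['1*3', '3*-5', '0*5']
Products: [3, -15, 0]
y = sum = -12.

-12


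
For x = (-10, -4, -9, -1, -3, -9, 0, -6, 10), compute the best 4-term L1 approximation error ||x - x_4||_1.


Sorted |x_i| descending: [10, 10, 9, 9, 6, 4, 3, 1, 0]
Keep top 4: [10, 10, 9, 9]
Tail entries: [6, 4, 3, 1, 0]
L1 error = sum of tail = 14.

14


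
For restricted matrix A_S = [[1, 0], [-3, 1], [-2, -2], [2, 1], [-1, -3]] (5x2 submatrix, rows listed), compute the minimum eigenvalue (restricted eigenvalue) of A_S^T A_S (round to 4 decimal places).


A_S^T A_S = [[19, 6], [6, 15]].
trace = 34.
det = 249.
disc = trace^2 - 4*det = 1156 - 4*249 = 160.
sqrt(160) ≈ 12.649111.
lam_min = (34 - sqrt(160))/2 ≈ (34 - 12.649111)/2 = 10.6754445 ≈ 10.6754.

10.6754


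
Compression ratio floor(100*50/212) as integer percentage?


100*m/n = 100*50/212 ≈ 23.5849.
floor = 23.

23


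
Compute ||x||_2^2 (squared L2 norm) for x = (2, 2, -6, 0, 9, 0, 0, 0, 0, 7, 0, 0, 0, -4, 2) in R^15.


Non-zero entries: [(0, 2), (1, 2), (2, -6), (4, 9), (9, 7), (13, -4), (14, 2)]
Squares: [4, 4, 36, 81, 49, 16, 4]
||x||_2^2 = sum = 194.

194


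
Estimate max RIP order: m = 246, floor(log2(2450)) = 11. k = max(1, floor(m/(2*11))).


floor(log2(2450)) = 11.
2*11 = 22.
m/(2*floor(log2(n))) = 246/22 ≈ 11.1818.
floor = 11.
k = max(1, 11) = 11.

11


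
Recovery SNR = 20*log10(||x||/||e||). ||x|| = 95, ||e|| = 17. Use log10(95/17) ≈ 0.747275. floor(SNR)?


||x||/||e|| = 95/17.
log10(95/17) ≈ 0.747275.
20*log10(||x||/||e||) ≈ 20*0.747275 = 14.9455.
floor(14.9455) = 14.

14


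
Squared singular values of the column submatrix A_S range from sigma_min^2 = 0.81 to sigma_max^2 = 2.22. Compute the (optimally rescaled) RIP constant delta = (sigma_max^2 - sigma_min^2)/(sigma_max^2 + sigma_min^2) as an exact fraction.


lambda_max - lambda_min = 2.22 - 0.81 = 1.41.
lambda_max + lambda_min = 2.22 + 0.81 = 3.03.
delta = 1.41/3.03 = 141/303 = 47/101.

47/101


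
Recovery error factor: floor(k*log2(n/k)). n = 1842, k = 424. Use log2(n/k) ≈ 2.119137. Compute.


log2(n/k) = log2(1842/424) ≈ 2.119137.
k*log2(n/k) ≈ 424*2.119137 = 898.514088.
floor(898.514088) = 898.

898


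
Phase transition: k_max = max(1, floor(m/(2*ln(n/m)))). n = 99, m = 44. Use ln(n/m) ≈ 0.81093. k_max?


n/m = 99/44 = 9/4.
ln(n/m) ≈ 0.81093.
2*ln(n/m) ≈ 1.62186.
m/(2*ln(n/m)) ≈ 44/1.62186 ≈ 27.1293.
floor = 27.
k_max = max(1, 27) = 27.

27


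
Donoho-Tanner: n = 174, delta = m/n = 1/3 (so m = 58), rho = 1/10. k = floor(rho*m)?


m = 1/3*174 = 58.
rho = 1/10.
rho*m = 1/10*58 = 5.8.
k = floor(5.8) = 5.

5


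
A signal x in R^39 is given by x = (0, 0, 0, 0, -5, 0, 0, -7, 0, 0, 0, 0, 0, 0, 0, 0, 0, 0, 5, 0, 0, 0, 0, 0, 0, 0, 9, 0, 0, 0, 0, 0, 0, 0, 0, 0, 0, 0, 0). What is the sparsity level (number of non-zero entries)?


Non-zero positions: [4, 7, 18, 26].
Sparsity = 4.

4


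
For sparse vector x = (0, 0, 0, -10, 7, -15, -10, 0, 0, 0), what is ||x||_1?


Non-zero entries: [(3, -10), (4, 7), (5, -15), (6, -10)]
Absolute values: [10, 7, 15, 10]
||x||_1 = sum = 42.

42
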